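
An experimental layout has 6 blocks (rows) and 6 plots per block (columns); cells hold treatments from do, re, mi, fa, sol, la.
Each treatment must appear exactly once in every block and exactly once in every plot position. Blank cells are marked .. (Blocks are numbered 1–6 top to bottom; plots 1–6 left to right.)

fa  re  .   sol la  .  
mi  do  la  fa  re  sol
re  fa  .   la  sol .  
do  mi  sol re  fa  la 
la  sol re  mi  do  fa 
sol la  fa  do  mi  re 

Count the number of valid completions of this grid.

Block 1, plot 3: eliminating its block and plot leaves {do, mi}.
Block 1, plot 6: eliminating its block and plot leaves {do, mi}.
Block 3, plot 3: eliminating its block and plot leaves {do, mi}.
Block 3, plot 6: eliminating its block and plot leaves {do, mi}.
Enumerating the assignments across these blanks that avoid any block or plot repeat gives 2 completions.

2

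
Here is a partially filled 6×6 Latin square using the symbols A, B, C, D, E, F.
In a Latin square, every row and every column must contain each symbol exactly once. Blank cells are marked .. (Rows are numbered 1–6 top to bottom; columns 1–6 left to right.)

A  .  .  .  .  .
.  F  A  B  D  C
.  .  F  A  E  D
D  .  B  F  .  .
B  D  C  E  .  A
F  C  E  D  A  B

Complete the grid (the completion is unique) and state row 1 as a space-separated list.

A E D C B F

Row 1, column 3: row 1 has {A} and column 3 has {A, B, C, E, F}, leaving only D.
Row 1, column 4: row 1 has {A, D} and column 4 has {A, B, D, E, F}, leaving only C.
Row 2, column 1: row 2 has {A, B, C, D, F} and column 1 has {A, B, D, F}, leaving only E.
Row 3, column 1: row 3 has {A, D, E, F} and column 1 has {A, B, D, E, F}, leaving only C.
Row 3, column 2: row 3 has {A, C, D, E, F} and column 2 has {C, D, F}, leaving only B.
Row 1, column 2: row 1 has {A, C, D} and column 2 has {B, C, D, F}, leaving only E.
Row 1, column 6: row 1 has {A, C, D, E} and column 6 has {A, B, C, D}, leaving only F.
Row 1, column 5: row 1 has {A, C, D, E, F} and column 5 has {A, D, E}, leaving only B.
So row 1 reads: A E D C B F.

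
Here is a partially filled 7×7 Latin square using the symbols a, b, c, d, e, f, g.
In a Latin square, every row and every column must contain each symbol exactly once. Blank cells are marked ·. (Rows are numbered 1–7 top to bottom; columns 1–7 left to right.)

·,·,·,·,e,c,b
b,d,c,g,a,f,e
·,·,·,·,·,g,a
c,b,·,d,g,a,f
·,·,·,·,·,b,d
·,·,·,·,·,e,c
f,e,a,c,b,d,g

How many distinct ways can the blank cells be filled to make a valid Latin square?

Row 1, column 1: eliminating its row and column leaves {a, d, g}.
Row 1, column 2: eliminating its row and column leaves {a, f, g}.
Row 1, column 3: eliminating its row and column leaves {d, f, g}.
Row 1, column 4: eliminating its row and column leaves {a, f}.
Row 3, column 1: eliminating its row and column leaves {d, e}.
Row 3, column 2: eliminating its row and column leaves {c, f}.
Row 3, column 3: eliminating its row and column leaves {b, d, e, f}.
Row 3, column 4: eliminating its row and column leaves {b, e, f}.
Row 3, column 5: eliminating its row and column leaves {c, d, f}.
Row 4, column 3: eliminating its row and column leaves {e}.
Row 5, column 1: eliminating its row and column leaves {a, e, g}.
Row 5, column 2: eliminating its row and column leaves {a, c, f, g}.
Row 5, column 3: eliminating its row and column leaves {e, f, g}.
Row 5, column 4: eliminating its row and column leaves {a, e, f}.
Row 5, column 5: eliminating its row and column leaves {c, f}.
Row 6, column 1: eliminating its row and column leaves {a, d, g}.
Row 6, column 2: eliminating its row and column leaves {a, f, g}.
Row 6, column 3: eliminating its row and column leaves {b, d, f, g}.
Row 6, column 4: eliminating its row and column leaves {a, b, f}.
Row 6, column 5: eliminating its row and column leaves {d, f}.
Enumerating the assignments across these blanks that avoid any row or column repeat gives 16 completions.

16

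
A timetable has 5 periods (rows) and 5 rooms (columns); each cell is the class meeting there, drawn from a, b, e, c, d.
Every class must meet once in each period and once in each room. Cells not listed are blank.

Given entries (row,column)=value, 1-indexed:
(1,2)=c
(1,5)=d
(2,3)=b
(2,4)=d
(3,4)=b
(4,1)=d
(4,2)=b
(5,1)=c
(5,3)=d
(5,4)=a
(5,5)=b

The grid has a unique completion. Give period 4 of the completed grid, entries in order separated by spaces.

d b e c a

Period 1, room 4: period 1 has {c, d} and room 4 has {a, b, d}, leaving only e.
Period 4, room 4: period 4 has {b, d} and room 4 has {a, b, e, d}, leaving only c.
Period 1, room 3: period 1 has {e, c, d} and room 3 has {b, d}, leaving only a.
Period 4, room 3: period 4 has {b, c, d} and room 3 has {a, b, d}, leaving only e.
Period 4, room 5: period 4 has {b, e, c, d} and room 5 has {b, d}, leaving only a.
So period 4 reads: d b e c a.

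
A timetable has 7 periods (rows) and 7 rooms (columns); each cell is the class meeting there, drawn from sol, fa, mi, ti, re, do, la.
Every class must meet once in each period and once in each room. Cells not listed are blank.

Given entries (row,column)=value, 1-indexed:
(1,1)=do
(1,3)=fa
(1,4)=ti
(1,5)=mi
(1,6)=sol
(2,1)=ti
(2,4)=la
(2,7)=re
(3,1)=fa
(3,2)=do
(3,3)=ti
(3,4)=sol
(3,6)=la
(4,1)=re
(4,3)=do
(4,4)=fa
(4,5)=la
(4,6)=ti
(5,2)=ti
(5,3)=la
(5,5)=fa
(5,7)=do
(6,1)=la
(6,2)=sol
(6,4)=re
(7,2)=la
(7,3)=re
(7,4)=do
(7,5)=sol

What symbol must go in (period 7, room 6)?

fa

Period 1, room 2: period 1 has {sol, fa, mi, ti, do} and room 2 has {sol, ti, do, la}, leaving only re.
Period 1, room 7: period 1 has {sol, fa, mi, ti, re, do} and room 7 has {re, do}, leaving only la.
Period 2, room 5: period 2 has {ti, re, la} and room 5 has {sol, fa, mi, la}, leaving only do.
Period 3, room 5: period 3 has {sol, fa, ti, do, la} and room 5 has {sol, fa, mi, do, la}, leaving only re.
Period 3, room 7: period 3 has {sol, fa, ti, re, do, la} and room 7 has {re, do, la}, leaving only mi.
Period 4, room 2: period 4 has {fa, ti, re, do, la} and room 2 has {sol, ti, re, do, la}, leaving only mi.
Period 2, room 2: period 2 has {ti, re, do, la} and room 2 has {sol, mi, ti, re, do, la}, leaving only fa.
Period 2, room 6: period 2 has {fa, ti, re, do, la} and room 6 has {sol, ti, la}, leaving only mi.
Period 7 already has {sol, re, do, la} and room 6 already has {sol, mi, ti, la}, so period 7, room 6 must be fa.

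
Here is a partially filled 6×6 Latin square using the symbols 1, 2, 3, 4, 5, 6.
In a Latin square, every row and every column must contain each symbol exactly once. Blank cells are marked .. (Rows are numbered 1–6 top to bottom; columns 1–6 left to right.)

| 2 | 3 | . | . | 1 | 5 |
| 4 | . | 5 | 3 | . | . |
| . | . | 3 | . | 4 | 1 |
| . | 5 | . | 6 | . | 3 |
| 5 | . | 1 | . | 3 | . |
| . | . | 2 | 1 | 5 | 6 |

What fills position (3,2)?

2

Row 1, column 4: row 1 has {1, 2, 3, 5} and column 4 has {1, 3, 6}, leaving only 4.
Row 1, column 3: row 1 has {1, 2, 3, 4, 5} and column 3 has {1, 2, 3, 5}, leaving only 6.
Row 2, column 6: row 2 has {3, 4, 5} and column 6 has {1, 3, 5, 6}, leaving only 2.
Row 2, column 5: row 2 has {2, 3, 4, 5} and column 5 has {1, 3, 4, 5}, leaving only 6.
Row 2, column 2: row 2 has {2, 3, 4, 5, 6} and column 2 has {3, 5}, leaving only 1.
Row 3, column 1: row 3 has {1, 3, 4} and column 1 has {2, 4, 5}, leaving only 6.
Row 3 already has {1, 3, 4, 6} and column 2 already has {1, 3, 5}, so row 3, column 2 must be 2.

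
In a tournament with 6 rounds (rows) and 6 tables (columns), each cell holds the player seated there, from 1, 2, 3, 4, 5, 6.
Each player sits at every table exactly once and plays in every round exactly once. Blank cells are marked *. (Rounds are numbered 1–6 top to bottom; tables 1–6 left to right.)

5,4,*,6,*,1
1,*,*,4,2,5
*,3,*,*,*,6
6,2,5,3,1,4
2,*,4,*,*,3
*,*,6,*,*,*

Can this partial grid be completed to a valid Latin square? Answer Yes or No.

Yes

No round or table among the givens repeats a symbol, and propagating forced cells runs into no contradiction.
One valid completion exists (for instance, 5 4 2 6 3 1 / 1 6 3 4 2 5 / 4 3 1 2 5 6 / 6 2 5 3 1 4 / 2 5 4 1 6 3 / 3 1 6 5 4 2).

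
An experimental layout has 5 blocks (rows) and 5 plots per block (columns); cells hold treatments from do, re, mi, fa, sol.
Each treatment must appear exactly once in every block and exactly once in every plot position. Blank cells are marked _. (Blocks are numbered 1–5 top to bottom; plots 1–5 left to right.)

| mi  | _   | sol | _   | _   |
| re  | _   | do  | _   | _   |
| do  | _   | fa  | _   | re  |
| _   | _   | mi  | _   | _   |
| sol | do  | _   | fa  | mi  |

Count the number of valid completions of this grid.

3

Block 1, plot 2: eliminating its block and plot leaves {re, fa}.
Block 1, plot 4: eliminating its block and plot leaves {do, re}.
Block 1, plot 5: eliminating its block and plot leaves {do, fa}.
Block 2, plot 2: eliminating its block and plot leaves {mi, fa, sol}.
Block 2, plot 4: eliminating its block and plot leaves {mi, sol}.
Block 2, plot 5: eliminating its block and plot leaves {fa, sol}.
Block 3, plot 2: eliminating its block and plot leaves {mi, sol}.
Block 3, plot 4: eliminating its block and plot leaves {mi, sol}.
Block 4, plot 1: eliminating its block and plot leaves {fa}.
Block 4, plot 2: eliminating its block and plot leaves {re, fa, sol}.
Block 4, plot 4: eliminating its block and plot leaves {do, re, sol}.
Block 4, plot 5: eliminating its block and plot leaves {do, fa, sol}.
Block 5, plot 3: eliminating its block and plot leaves {re}.
Enumerating the assignments across these blanks that avoid any block or plot repeat gives 3 completions.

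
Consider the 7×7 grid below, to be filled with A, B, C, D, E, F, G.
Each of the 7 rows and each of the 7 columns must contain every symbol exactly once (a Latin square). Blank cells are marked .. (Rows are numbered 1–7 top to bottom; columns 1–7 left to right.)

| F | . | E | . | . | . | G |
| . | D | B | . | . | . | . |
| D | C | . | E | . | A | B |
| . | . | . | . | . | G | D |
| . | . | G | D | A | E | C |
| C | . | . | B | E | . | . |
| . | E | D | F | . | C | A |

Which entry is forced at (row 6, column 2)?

Row 2, column 6: row 2 has {B, D} and column 6 has {A, C, E, G}, leaving only F.
Row 2, column 7: row 2 has {B, D, F} and column 7 has {A, B, C, D, G}, leaving only E.
Row 3, column 3: row 3 has {A, B, C, D, E} and column 3 has {B, D, E, G}, leaving only F.
Row 3, column 5: row 3 has {A, B, C, D, E, F} and column 5 has {A, E}, leaving only G.
Row 2, column 5: row 2 has {B, D, E, F} and column 5 has {A, E, G}, leaving only C.
Row 5, column 1: row 5 has {A, C, D, E, G} and column 1 has {C, D, F}, leaving only B.
Row 5, column 2: row 5 has {A, B, C, D, E, G} and column 2 has {C, D, E}, leaving only F.
Row 6, column 3: row 6 has {B, C, E} and column 3 has {B, D, E, F, G}, leaving only A.
Row 6 already has {A, B, C, E} and column 2 already has {C, D, E, F}, so row 6, column 2 must be G.

G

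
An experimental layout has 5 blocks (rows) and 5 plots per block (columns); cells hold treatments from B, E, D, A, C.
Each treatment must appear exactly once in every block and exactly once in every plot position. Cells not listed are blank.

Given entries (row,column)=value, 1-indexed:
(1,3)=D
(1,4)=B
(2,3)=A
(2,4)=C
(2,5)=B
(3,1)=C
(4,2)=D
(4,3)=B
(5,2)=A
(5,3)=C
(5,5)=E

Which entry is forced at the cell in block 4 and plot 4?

E

Block 2, plot 2: block 2 has {B, A, C} and plot 2 has {D, A}, leaving only E.
Block 1, plot 2: block 1 has {B, D} and plot 2 has {E, D, A}, leaving only C.
Block 1, plot 5: block 1 has {B, D, C} and plot 5 has {B, E}, leaving only A.
Block 1, plot 1: block 1 has {B, D, A, C} and plot 1 has {C}, leaving only E.
Block 2, plot 1: block 2 has {B, E, A, C} and plot 1 has {E, C}, leaving only D.
Block 3, plot 2: block 3 has {C} and plot 2 has {E, D, A, C}, leaving only B.
Block 3, plot 3: block 3 has {B, C} and plot 3 has {B, D, A, C}, leaving only E.
Block 3, plot 5: block 3 has {B, E, C} and plot 5 has {B, E, A}, leaving only D.
Block 3, plot 4: block 3 has {B, E, D, C} and plot 4 has {B, C}, leaving only A.
Block 4 already has {B, D} and plot 4 already has {B, A, C}, so block 4, plot 4 must be E.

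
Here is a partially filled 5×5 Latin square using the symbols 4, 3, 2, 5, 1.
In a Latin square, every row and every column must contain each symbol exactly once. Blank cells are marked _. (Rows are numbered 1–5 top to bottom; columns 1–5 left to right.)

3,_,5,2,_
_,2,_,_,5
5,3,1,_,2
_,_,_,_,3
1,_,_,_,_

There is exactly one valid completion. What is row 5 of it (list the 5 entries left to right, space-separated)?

Row 5, column 5: row 5 has {1} and column 5 has {3, 2, 5}, leaving only 4.
Row 5, column 2: row 5 has {4, 1} and column 2 has {3, 2}, leaving only 5.
Row 5, column 4: row 5 has {4, 5, 1} and column 4 has {2}, leaving only 3.
Row 5, column 3: row 5 has {4, 3, 5, 1} and column 3 has {5, 1}, leaving only 2.
So row 5 reads: 1 5 2 3 4.

1 5 2 3 4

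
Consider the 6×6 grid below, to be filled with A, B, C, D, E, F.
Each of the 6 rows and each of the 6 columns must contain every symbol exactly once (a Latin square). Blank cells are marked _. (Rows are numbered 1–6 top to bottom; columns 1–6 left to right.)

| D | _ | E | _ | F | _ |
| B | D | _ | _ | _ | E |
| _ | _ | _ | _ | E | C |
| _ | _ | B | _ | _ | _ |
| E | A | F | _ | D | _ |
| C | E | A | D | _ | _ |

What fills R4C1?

Row 2, column 3: row 2 has {B, D, E} and column 3 has {A, B, E, F}, leaving only C.
Row 2, column 5: row 2 has {B, C, D, E} and column 5 has {D, E, F}, leaving only A.
Row 2, column 4: row 2 has {A, B, C, D, E} and column 4 has {D}, leaving only F.
Row 3, column 3: row 3 has {C, E} and column 3 has {A, B, C, E, F}, leaving only D.
Row 4, column 5: row 4 has {B} and column 5 has {A, D, E, F}, leaving only C.
Row 4, column 2: row 4 has {B, C} and column 2 has {A, D, E}, leaving only F.
Row 4 already has {B, C, F} and column 1 already has {B, C, D, E}, so row 4, column 1 must be A.

A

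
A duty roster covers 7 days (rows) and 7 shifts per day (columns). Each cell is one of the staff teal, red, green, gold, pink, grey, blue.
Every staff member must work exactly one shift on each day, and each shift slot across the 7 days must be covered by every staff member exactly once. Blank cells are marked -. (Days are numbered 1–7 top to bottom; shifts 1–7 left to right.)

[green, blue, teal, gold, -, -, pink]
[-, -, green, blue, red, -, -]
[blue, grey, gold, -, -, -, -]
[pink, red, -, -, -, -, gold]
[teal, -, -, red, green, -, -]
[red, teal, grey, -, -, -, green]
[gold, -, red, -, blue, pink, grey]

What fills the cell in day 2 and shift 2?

pink

Day 1, shift 5: day 1 has {teal, green, gold, pink, blue} and shift 5 has {red, green, blue}, leaving only grey.
Day 1, shift 6: day 1 has {teal, green, gold, pink, grey, blue} and shift 6 has {pink}, leaving only red.
Day 2, shift 1: day 2 has {red, green, blue} and shift 1 has {teal, red, green, gold, pink, blue}, leaving only grey.
Day 2, shift 7: day 2 has {red, green, grey, blue} and shift 7 has {green, gold, pink, grey}, leaving only teal.
Day 2, shift 6: day 2 has {teal, red, green, grey, blue} and shift 6 has {red, pink}, leaving only gold.
Day 2 already has {teal, red, green, gold, grey, blue} and shift 2 already has {teal, red, grey, blue}, so day 2, shift 2 must be pink.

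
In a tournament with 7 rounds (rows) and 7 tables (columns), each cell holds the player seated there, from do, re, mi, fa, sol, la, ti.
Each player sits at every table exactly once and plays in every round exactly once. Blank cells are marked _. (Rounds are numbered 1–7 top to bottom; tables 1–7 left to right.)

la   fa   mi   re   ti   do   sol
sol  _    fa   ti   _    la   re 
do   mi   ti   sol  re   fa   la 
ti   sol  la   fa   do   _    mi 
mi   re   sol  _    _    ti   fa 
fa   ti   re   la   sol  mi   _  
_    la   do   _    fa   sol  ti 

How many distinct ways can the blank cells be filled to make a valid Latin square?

1

Round 2, table 2: eliminating its round and table leaves {do}.
Round 2, table 5: eliminating its round and table leaves {mi}.
Round 4, table 6: eliminating its round and table leaves {re}.
Round 5, table 4: eliminating its round and table leaves {do}.
Round 5, table 5: eliminating its round and table leaves {la}.
Round 6, table 7: eliminating its round and table leaves {do}.
Round 7, table 1: eliminating its round and table leaves {re}.
Round 7, table 4: eliminating its round and table leaves {mi}.
Only one assignment across all blanks avoids any round or table repeat, giving 1 completion.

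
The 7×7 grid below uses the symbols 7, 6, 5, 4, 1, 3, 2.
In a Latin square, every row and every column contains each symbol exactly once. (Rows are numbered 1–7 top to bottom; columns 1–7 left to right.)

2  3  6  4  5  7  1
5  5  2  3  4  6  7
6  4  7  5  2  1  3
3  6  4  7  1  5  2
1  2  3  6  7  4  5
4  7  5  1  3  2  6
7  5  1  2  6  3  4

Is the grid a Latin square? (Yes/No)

No

Column 2 contains 5 twice (at rows 2 and 7), so it is not a permutation.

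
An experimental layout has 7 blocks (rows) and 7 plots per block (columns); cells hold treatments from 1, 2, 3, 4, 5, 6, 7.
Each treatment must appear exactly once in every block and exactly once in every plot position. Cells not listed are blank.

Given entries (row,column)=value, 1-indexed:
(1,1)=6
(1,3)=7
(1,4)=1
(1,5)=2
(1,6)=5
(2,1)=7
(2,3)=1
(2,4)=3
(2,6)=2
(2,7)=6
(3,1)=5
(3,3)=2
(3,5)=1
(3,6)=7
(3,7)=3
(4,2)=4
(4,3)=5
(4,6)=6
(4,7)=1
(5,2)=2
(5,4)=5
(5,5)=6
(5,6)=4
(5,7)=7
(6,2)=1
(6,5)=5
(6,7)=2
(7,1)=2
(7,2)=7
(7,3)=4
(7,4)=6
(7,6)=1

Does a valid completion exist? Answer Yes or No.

No block or plot among the givens repeats a symbol, and propagating forced cells runs into no contradiction.
One valid completion exists (for instance, 6 3 7 1 2 5 4 / 7 5 1 3 4 2 6 / 5 6 2 4 1 7 3 / 3 4 5 2 7 6 1 / 1 2 3 5 6 4 7 / 4 1 6 7 5 3 2 / 2 7 4 6 3 1 5).

Yes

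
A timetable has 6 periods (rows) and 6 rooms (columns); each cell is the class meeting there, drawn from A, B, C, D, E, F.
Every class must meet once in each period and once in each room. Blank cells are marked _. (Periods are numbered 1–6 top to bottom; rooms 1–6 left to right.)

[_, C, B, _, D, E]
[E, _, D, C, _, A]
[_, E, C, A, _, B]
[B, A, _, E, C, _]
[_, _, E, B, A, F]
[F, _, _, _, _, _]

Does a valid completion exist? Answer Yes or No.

No period or room among the givens repeats a symbol, and propagating forced cells runs into no contradiction.
One valid completion exists (for instance, A C B F D E / E F D C B A / D E C A F B / B A F E C D / C D E B A F / F B A D E C).

Yes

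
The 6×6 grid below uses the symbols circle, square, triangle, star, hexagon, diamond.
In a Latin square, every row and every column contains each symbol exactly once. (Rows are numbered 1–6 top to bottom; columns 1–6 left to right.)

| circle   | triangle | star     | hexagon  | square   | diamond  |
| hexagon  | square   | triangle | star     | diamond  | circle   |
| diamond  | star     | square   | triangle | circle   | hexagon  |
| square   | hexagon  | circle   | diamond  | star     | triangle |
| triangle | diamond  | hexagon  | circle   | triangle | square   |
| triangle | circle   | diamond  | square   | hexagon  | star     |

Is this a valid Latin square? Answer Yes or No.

Row 5 contains triangle twice (at columns 1 and 5), so it is not a permutation.

No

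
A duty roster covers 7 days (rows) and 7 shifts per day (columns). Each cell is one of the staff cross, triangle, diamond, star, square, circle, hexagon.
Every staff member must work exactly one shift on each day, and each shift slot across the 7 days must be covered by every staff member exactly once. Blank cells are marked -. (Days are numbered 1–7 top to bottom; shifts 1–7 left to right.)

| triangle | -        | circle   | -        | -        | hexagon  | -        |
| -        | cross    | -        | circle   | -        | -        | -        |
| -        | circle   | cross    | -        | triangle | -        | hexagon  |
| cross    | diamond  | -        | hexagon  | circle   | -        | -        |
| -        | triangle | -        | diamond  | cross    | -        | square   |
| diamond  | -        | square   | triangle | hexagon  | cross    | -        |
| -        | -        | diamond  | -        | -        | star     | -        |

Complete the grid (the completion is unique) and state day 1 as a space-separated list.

triangle square circle star diamond hexagon cross

Day 5, shift 6: day 5 has {cross, triangle, diamond, square} and shift 6 has {cross, star, hexagon}, leaving only circle.
Day 6, shift 2: day 6 has {cross, triangle, diamond, square, hexagon} and shift 2 has {cross, triangle, diamond, circle}, leaving only star.
Day 1, shift 2: day 1 has {triangle, circle, hexagon} and shift 2 has {cross, triangle, diamond, star, circle}, leaving only square.
Day 6, shift 7: day 6 has {cross, triangle, diamond, star, square, hexagon} and shift 7 has {square, hexagon}, leaving only circle.
Day 7, shift 2: day 7 has {diamond, star} and shift 2 has {cross, triangle, diamond, star, square, circle}, leaving only hexagon.
Day 7, shift 5: day 7 has {diamond, star, hexagon} and shift 5 has {cross, triangle, circle, hexagon}, leaving only square.
Day 7, shift 1: day 7 has {diamond, star, square, hexagon} and shift 1 has {cross, triangle, diamond}, leaving only circle.
Day 7, shift 4: day 7 has {diamond, star, square, circle, hexagon} and shift 4 has {triangle, diamond, circle, hexagon}, leaving only cross.
Day 1, shift 4: day 1 has {triangle, square, circle, hexagon} and shift 4 has {cross, triangle, diamond, circle, hexagon}, leaving only star.
Day 1, shift 5: day 1 has {triangle, star, square, circle, hexagon} and shift 5 has {cross, triangle, square, circle, hexagon}, leaving only diamond.
Day 1, shift 7: day 1 has {triangle, diamond, star, square, circle, hexagon} and shift 7 has {square, circle, hexagon}, leaving only cross.
So day 1 reads: triangle square circle star diamond hexagon cross.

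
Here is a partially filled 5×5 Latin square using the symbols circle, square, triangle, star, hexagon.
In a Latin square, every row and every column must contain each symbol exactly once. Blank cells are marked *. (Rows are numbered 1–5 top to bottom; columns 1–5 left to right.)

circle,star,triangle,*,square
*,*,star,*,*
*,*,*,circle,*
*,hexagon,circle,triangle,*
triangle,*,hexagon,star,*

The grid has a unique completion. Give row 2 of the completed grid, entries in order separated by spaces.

Row 1, column 4: row 1 has {circle, square, triangle, star} and column 4 has {circle, triangle, star}, leaving only hexagon.
Row 2, column 4: row 2 has {star} and column 4 has {circle, triangle, star, hexagon}, leaving only square.
Row 2, column 1: row 2 has {square, star} and column 1 has {circle, triangle}, leaving only hexagon.
Row 3, column 3: row 3 has {circle} and column 3 has {circle, triangle, star, hexagon}, leaving only square.
Row 3, column 1: row 3 has {circle, square} and column 1 has {circle, triangle, hexagon}, leaving only star.
Row 3, column 2: row 3 has {circle, square, star} and column 2 has {star, hexagon}, leaving only triangle.
Row 2, column 2: row 2 has {square, star, hexagon} and column 2 has {triangle, star, hexagon}, leaving only circle.
Row 2, column 5: row 2 has {circle, square, star, hexagon} and column 5 has {square}, leaving only triangle.
So row 2 reads: hexagon circle star square triangle.

hexagon circle star square triangle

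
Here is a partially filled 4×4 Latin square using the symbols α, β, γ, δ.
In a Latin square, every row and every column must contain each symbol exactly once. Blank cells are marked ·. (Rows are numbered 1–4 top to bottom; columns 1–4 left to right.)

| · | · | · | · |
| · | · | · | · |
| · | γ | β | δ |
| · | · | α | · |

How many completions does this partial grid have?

Row 1, column 1: eliminating its row and column leaves {α, β, γ, δ}.
Row 1, column 2: eliminating its row and column leaves {α, β, δ}.
Row 1, column 3: eliminating its row and column leaves {γ, δ}.
Row 1, column 4: eliminating its row and column leaves {α, β, γ}.
Row 2, column 1: eliminating its row and column leaves {α, β, γ, δ}.
Row 2, column 2: eliminating its row and column leaves {α, β, δ}.
Row 2, column 3: eliminating its row and column leaves {γ, δ}.
Row 2, column 4: eliminating its row and column leaves {α, β, γ}.
Row 3, column 1: eliminating its row and column leaves {α}.
Row 4, column 1: eliminating its row and column leaves {β, γ, δ}.
Row 4, column 2: eliminating its row and column leaves {β, δ}.
Row 4, column 4: eliminating its row and column leaves {β, γ}.
Enumerating the assignments across these blanks that avoid any row or column repeat gives 8 completions.

8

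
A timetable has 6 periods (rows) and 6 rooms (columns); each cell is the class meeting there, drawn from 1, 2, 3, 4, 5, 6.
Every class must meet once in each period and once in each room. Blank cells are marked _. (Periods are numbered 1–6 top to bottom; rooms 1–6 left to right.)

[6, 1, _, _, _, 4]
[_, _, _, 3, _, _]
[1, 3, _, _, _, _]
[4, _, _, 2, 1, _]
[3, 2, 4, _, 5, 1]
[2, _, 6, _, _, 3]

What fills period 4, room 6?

Period 1, room 4: period 1 has {1, 4, 6} and room 4 has {2, 3}, leaving only 5.
Period 2, room 1: period 2 has {3} and room 1 has {1, 2, 3, 4, 6}, leaving only 5.
Period 5, room 4: period 5 has {1, 2, 3, 4, 5} and room 4 has {2, 3, 5}, leaving only 6.
Period 3, room 4: period 3 has {1, 3} and room 4 has {2, 3, 5, 6}, leaving only 4.
Period 6, room 4: period 6 has {2, 3, 6} and room 4 has {2, 3, 4, 5, 6}, leaving only 1.
Period 6, room 5: period 6 has {1, 2, 3, 6} and room 5 has {1, 5}, leaving only 4.
Period 6, room 2: period 6 has {1, 2, 3, 4, 6} and room 2 has {1, 2, 3}, leaving only 5.
Period 4, room 2: period 4 has {1, 2, 4} and room 2 has {1, 2, 3, 5}, leaving only 6.
Period 4 already has {1, 2, 4, 6} and room 6 already has {1, 3, 4}, so period 4, room 6 must be 5.

5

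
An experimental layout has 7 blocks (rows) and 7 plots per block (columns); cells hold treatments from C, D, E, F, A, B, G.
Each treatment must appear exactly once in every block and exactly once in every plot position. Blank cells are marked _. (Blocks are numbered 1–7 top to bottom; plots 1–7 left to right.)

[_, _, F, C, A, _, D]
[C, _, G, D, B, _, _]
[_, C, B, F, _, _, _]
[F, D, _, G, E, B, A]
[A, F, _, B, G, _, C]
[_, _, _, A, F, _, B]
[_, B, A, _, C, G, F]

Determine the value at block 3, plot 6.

Block 1, plot 6: block 1 has {C, D, F, A} and plot 6 has {B, G}, leaving only E.
Block 1, plot 2: block 1 has {C, D, E, F, A} and plot 2 has {C, D, F, B}, leaving only G.
Block 1, plot 1: block 1 has {C, D, E, F, A, G} and plot 1 has {C, F, A}, leaving only B.
Block 2, plot 7: block 2 has {C, D, B, G} and plot 7 has {C, D, F, A, B}, leaving only E.
Block 2, plot 2: block 2 has {C, D, E, B, G} and plot 2 has {C, D, F, B, G}, leaving only A.
Block 2, plot 6: block 2 has {C, D, E, A, B, G} and plot 6 has {E, B, G}, leaving only F.
Block 3, plot 5: block 3 has {C, F, B} and plot 5 has {C, E, F, A, B, G}, leaving only D.
Block 3 already has {C, D, F, B} and plot 6 already has {E, F, B, G}, so block 3, plot 6 must be A.

A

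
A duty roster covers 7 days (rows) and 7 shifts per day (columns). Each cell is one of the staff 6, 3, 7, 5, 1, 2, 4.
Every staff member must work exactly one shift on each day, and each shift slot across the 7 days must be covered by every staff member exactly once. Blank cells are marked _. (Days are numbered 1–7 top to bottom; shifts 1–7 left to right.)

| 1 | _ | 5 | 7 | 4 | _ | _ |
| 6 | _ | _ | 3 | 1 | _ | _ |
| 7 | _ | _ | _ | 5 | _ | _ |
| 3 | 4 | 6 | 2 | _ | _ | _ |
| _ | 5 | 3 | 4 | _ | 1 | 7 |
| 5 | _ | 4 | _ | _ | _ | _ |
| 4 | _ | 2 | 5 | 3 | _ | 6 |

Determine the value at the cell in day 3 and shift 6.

2

Day 2, shift 3: day 2 has {6, 3, 1} and shift 3 has {6, 3, 5, 2, 4}, leaving only 7.
Day 2, shift 2: day 2 has {6, 3, 7, 1} and shift 2 has {5, 4}, leaving only 2.
Day 3, shift 3: day 3 has {7, 5} and shift 3 has {6, 3, 7, 5, 2, 4}, leaving only 1.
Day 3, shift 4: day 3 has {7, 5, 1} and shift 4 has {3, 7, 5, 2, 4}, leaving only 6.
Day 3, shift 2: day 3 has {6, 7, 5, 1} and shift 2 has {5, 2, 4}, leaving only 3.
Day 1, shift 2: day 1 has {7, 5, 1, 4} and shift 2 has {3, 5, 2, 4}, leaving only 6.
Day 4, shift 5: day 4 has {6, 3, 2, 4} and shift 5 has {3, 5, 1, 4}, leaving only 7.
Day 4, shift 6: day 4 has {6, 3, 7, 2, 4} and shift 6 has {1}, leaving only 5.
Day 2, shift 6: day 2 has {6, 3, 7, 1, 2} and shift 6 has {5, 1}, leaving only 4.
Day 3 already has {6, 3, 7, 5, 1} and shift 6 already has {5, 1, 4}, so day 3, shift 6 must be 2.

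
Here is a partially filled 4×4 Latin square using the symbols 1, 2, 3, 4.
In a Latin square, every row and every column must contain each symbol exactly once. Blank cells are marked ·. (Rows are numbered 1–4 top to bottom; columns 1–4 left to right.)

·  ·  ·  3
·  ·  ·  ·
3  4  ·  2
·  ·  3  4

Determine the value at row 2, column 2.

3

Row 2, column 4: row 2 has {} and column 4 has {2, 3, 4}, leaving only 1.
Row 3, column 3: row 3 has {2, 3, 4} and column 3 has {3}, leaving only 1.
Row 2, column 2 is narrowed to {2, 3}.
If it were 2, then row 4, column 2 would be left with no valid symbol.
So row 2, column 2 must be 3.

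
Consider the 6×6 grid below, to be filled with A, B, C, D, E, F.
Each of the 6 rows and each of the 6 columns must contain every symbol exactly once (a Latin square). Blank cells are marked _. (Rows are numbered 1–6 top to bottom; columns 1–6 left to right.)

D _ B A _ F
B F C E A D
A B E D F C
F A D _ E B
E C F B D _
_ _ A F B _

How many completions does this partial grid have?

Row 1, column 2: eliminating its row and column leaves {E}.
Row 1, column 5: eliminating its row and column leaves {C}.
Row 4, column 4: eliminating its row and column leaves {C}.
Row 5, column 6: eliminating its row and column leaves {A}.
Row 6, column 1: eliminating its row and column leaves {C}.
Row 6, column 2: eliminating its row and column leaves {D, E}.
Row 6, column 6: eliminating its row and column leaves {E}.
Only one assignment across all blanks avoids any row or column repeat, giving 1 completion.

1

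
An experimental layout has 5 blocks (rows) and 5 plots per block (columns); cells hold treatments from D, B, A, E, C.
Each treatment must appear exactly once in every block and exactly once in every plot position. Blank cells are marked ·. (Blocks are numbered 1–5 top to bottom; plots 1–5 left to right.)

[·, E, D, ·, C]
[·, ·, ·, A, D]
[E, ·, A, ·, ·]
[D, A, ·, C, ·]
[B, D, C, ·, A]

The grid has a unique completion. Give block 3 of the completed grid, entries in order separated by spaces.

Block 3, plot 5: block 3 has {A, E} and plot 5 has {D, A, C}, leaving only B.
Block 3, plot 2: block 3 has {B, A, E} and plot 2 has {D, A, E}, leaving only C.
Block 3, plot 4: block 3 has {B, A, E, C} and plot 4 has {A, C}, leaving only D.
So block 3 reads: E C A D B.

E C A D B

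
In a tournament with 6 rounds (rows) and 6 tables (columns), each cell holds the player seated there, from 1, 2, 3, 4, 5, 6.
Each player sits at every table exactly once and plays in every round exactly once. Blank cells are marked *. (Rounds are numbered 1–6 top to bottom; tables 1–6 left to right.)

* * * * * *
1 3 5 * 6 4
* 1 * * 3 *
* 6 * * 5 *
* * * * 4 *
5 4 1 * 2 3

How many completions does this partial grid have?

32

Round 1, table 1: eliminating its round and table leaves {2, 3, 4, 6}.
Round 1, table 2: eliminating its round and table leaves {2, 5}.
Round 1, table 3: eliminating its round and table leaves {2, 3, 4, 6}.
Round 1, table 4: eliminating its round and table leaves {1, 2, 3, 4, 5, 6}.
Round 1, table 5: eliminating its round and table leaves {1}.
Round 1, table 6: eliminating its round and table leaves {1, 2, 5, 6}.
Round 2, table 4: eliminating its round and table leaves {2}.
Round 3, table 1: eliminating its round and table leaves {2, 4, 6}.
Round 3, table 3: eliminating its round and table leaves {2, 4, 6}.
Round 3, table 4: eliminating its round and table leaves {2, 4, 5, 6}.
Round 3, table 6: eliminating its round and table leaves {2, 5, 6}.
Round 4, table 1: eliminating its round and table leaves {2, 3, 4}.
Round 4, table 3: eliminating its round and table leaves {2, 3, 4}.
Round 4, table 4: eliminating its round and table leaves {1, 2, 3, 4}.
Round 4, table 6: eliminating its round and table leaves {1, 2}.
Round 5, table 1: eliminating its round and table leaves {2, 3, 6}.
Round 5, table 2: eliminating its round and table leaves {2, 5}.
Round 5, table 3: eliminating its round and table leaves {2, 3, 6}.
Round 5, table 4: eliminating its round and table leaves {1, 2, 3, 5, 6}.
Round 5, table 6: eliminating its round and table leaves {1, 2, 5, 6}.
Round 6, table 4: eliminating its round and table leaves {6}.
Enumerating the assignments across these blanks that avoid any round or table repeat gives 32 completions.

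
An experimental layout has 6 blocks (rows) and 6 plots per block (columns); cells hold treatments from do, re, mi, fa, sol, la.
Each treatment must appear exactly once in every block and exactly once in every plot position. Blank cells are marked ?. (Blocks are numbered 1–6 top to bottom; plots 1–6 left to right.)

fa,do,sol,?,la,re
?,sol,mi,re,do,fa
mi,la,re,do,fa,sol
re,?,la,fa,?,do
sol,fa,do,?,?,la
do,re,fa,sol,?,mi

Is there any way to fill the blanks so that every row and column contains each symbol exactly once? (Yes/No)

No

Block 6, plot 5: block 6 together with plot 5 already contain {do, re, mi, fa, sol, la} — every symbol — so nothing can go there. The grid has no valid completion.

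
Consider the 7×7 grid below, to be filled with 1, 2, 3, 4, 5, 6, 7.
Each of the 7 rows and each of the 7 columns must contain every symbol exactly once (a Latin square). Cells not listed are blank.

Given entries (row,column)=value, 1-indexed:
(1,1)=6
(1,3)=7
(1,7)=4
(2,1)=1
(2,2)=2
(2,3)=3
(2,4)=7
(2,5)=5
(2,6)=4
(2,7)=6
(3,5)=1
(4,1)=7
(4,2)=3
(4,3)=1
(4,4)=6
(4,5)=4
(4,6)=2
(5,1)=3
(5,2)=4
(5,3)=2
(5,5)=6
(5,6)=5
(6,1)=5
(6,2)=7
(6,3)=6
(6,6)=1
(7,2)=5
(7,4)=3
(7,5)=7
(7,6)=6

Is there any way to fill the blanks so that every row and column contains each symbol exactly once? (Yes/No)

No row or column among the givens repeats a symbol, and propagating forced cells runs into no contradiction.
One valid completion exists (for instance, 6 1 7 5 2 3 4 / 1 2 3 7 5 4 6 / 4 6 5 2 1 7 3 / 7 3 1 6 4 2 5 / 3 4 2 1 6 5 7 / 5 7 6 4 3 1 2 / 2 5 4 3 7 6 1).

Yes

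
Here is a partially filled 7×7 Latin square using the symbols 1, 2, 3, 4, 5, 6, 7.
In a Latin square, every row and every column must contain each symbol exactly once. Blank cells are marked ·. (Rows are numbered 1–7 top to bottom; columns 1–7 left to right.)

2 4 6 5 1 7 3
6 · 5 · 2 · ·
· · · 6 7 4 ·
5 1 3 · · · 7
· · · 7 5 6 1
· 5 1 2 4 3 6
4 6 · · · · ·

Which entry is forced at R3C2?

Row 2, column 6: row 2 has {2, 5, 6} and column 6 has {3, 4, 6, 7}, leaving only 1.
Row 2, column 7: row 2 has {1, 2, 5, 6} and column 7 has {1, 3, 6, 7}, leaving only 4.
Row 2, column 4: row 2 has {1, 2, 4, 5, 6} and column 4 has {2, 5, 6, 7}, leaving only 3.
Row 2, column 2: row 2 has {1, 2, 3, 4, 5, 6} and column 2 has {1, 4, 5, 6}, leaving only 7.
Row 3, column 3: row 3 has {4, 6, 7} and column 3 has {1, 3, 5, 6}, leaving only 2.
Row 3 already has {2, 4, 6, 7} and column 2 already has {1, 4, 5, 6, 7}, so row 3, column 2 must be 3.

3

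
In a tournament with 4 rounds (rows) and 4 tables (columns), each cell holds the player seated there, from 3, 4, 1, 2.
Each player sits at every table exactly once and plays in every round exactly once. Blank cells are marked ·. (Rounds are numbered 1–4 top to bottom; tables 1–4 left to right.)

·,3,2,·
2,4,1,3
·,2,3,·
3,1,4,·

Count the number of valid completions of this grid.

2

Round 1, table 1: eliminating its round and table leaves {4, 1}.
Round 1, table 4: eliminating its round and table leaves {4, 1}.
Round 3, table 1: eliminating its round and table leaves {4, 1}.
Round 3, table 4: eliminating its round and table leaves {4, 1}.
Round 4, table 4: eliminating its round and table leaves {2}.
Enumerating the assignments across these blanks that avoid any round or table repeat gives 2 completions.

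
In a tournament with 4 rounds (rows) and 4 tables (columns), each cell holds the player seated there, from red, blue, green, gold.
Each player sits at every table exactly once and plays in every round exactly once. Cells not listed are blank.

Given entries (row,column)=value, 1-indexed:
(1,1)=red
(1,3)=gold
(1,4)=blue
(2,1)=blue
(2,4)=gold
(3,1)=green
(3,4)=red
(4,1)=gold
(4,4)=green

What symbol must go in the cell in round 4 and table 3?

red

Round 1, table 2: round 1 has {red, blue, gold} and table 2 has {}, leaving only green.
Round 2, table 2: round 2 has {blue, gold} and table 2 has {green}, leaving only red.
Round 2, table 3: round 2 has {red, blue, gold} and table 3 has {gold}, leaving only green.
Round 3, table 3: round 3 has {red, green} and table 3 has {green, gold}, leaving only blue.
Round 4 already has {green, gold} and table 3 already has {blue, green, gold}, so round 4, table 3 must be red.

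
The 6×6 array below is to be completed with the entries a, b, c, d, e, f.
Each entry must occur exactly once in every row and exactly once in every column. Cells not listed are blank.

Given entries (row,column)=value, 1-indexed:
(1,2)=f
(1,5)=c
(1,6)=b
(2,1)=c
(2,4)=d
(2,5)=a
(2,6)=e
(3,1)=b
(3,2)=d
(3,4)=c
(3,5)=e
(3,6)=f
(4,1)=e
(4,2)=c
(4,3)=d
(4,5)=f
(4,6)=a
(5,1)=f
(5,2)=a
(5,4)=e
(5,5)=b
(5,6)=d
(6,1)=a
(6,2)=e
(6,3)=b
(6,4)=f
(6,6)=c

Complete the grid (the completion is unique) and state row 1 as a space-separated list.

Row 1, column 1: row 1 has {b, c, f} and column 1 has {a, b, c, e, f}, leaving only d.
Row 1, column 4: row 1 has {b, c, d, f} and column 4 has {c, d, e, f}, leaving only a.
Row 1, column 3: row 1 has {a, b, c, d, f} and column 3 has {b, d}, leaving only e.
So row 1 reads: d f e a c b.

d f e a c b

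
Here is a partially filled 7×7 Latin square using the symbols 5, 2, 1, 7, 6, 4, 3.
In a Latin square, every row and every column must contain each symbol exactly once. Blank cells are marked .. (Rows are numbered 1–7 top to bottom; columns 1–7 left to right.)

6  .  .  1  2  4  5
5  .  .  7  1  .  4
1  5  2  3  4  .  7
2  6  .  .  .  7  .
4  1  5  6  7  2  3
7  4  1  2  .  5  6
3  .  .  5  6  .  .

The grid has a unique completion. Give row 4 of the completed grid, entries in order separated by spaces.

2 6 3 4 5 7 1

Row 4, column 4: row 4 has {2, 7, 6} and column 4 has {5, 2, 1, 7, 6, 3}, leaving only 4.
Row 4, column 3: row 4 has {2, 7, 6, 4} and column 3 has {5, 2, 1}, leaving only 3.
Row 4, column 5: row 4 has {2, 7, 6, 4, 3} and column 5 has {2, 1, 7, 6, 4}, leaving only 5.
Row 4, column 7: row 4 has {5, 2, 7, 6, 4, 3} and column 7 has {5, 7, 6, 4, 3}, leaving only 1.
So row 4 reads: 2 6 3 4 5 7 1.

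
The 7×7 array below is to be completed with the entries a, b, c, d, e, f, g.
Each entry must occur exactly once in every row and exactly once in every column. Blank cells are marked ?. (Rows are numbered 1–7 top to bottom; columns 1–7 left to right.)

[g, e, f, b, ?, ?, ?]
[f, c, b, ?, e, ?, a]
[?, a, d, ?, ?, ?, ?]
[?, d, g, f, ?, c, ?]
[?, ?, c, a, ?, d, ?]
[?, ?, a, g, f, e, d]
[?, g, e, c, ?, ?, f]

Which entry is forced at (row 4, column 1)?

Row 1, column 6: row 1 has {b, e, f, g} and column 6 has {c, d, e}, leaving only a.
Row 1, column 7: row 1 has {a, b, e, f, g} and column 7 has {a, d, f}, leaving only c.
Row 1, column 5: row 1 has {a, b, c, e, f, g} and column 5 has {e, f}, leaving only d.
Row 2, column 4: row 2 has {a, b, c, e, f} and column 4 has {a, b, c, f, g}, leaving only d.
Row 2, column 6: row 2 has {a, b, c, d, e, f} and column 6 has {a, c, d, e}, leaving only g.
Row 3, column 4: row 3 has {a, d} and column 4 has {a, b, c, d, f, g}, leaving only e.
Row 6, column 2: row 6 has {a, d, e, f, g} and column 2 has {a, c, d, e, g}, leaving only b.
Row 5, column 2: row 5 has {a, c, d} and column 2 has {a, b, c, d, e, g}, leaving only f.
Row 6, column 1: row 6 has {a, b, d, e, f, g} and column 1 has {f, g}, leaving only c.
Row 3, column 1: row 3 has {a, d, e} and column 1 has {c, f, g}, leaving only b.
Row 3, column 6: row 3 has {a, b, d, e} and column 6 has {a, c, d, e, g}, leaving only f.
Row 3, column 7: row 3 has {a, b, d, e, f} and column 7 has {a, c, d, f}, leaving only g.
Row 3, column 5: row 3 has {a, b, d, e, f, g} and column 5 has {d, e, f}, leaving only c.
Row 5, column 1: row 5 has {a, c, d, f} and column 1 has {b, c, f, g}, leaving only e.
Row 4 already has {c, d, f, g} and column 1 already has {b, c, e, f, g}, so row 4, column 1 must be a.

a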